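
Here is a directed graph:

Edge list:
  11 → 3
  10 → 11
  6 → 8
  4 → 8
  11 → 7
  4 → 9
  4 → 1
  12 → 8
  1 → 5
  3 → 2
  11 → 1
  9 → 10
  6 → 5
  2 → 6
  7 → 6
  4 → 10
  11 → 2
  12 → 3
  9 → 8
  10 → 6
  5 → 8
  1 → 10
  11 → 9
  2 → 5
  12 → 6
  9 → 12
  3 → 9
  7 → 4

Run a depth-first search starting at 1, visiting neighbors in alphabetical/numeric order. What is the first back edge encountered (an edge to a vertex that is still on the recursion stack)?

DFS from 1 (visiting neighbors in alphabetical/numeric order); mark gray on enter, black on exit:
1 gray
  5 gray
    8 gray
    8 black
  5 black
  10 gray
    6 gray
      6→5: 5 black — skip
      6→8: 8 black — skip
    6 black
    11 gray
      11→1: 1 is gray → back edge
First back edge: 11 → 1.

11→1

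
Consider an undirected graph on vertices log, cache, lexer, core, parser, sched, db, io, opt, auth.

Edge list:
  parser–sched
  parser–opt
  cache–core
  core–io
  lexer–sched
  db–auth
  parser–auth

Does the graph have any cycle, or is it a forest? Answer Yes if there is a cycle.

DFS, tracking each vertex's parent; an edge to a visited non-parent vertex closes a cycle.
Start from io:
visit io (parent –)
  visit core (parent io)
    visit cache (parent core)
      cache–core: parent, skip
    core–io: parent, skip
visit log (parent –)
visit lexer (parent –)
  visit sched (parent lexer)
    sched–lexer: parent, skip
    visit parser (parent sched)
      visit auth (parent parser)
        visit db (parent auth)
          db–auth: parent, skip
        auth–parser: parent, skip
      parser–sched: parent, skip
      visit opt (parent parser)
        opt–parser: parent, skip
No non-parent visited neighbor found — the graph is a forest.

No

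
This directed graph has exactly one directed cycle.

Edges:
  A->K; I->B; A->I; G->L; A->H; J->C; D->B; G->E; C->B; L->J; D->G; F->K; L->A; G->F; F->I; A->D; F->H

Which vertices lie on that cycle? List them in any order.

A, D, G, L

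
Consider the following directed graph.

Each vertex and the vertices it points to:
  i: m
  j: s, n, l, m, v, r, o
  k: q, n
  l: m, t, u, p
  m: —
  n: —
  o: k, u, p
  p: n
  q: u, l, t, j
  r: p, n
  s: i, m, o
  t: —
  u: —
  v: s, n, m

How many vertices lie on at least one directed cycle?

A vertex is on a directed cycle iff it belongs to a strongly connected component of size ≥ 2 (or has a self-loop).
The vertices on cycles are {j, k, o, q, s, v} — 6 in total.

6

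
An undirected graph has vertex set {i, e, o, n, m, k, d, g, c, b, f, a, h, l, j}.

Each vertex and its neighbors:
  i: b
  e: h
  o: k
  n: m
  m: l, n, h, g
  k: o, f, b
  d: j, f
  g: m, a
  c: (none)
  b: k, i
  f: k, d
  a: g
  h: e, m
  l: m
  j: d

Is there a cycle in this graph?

DFS, tracking each vertex's parent; an edge to a visited non-parent vertex closes a cycle.
Start from g:
visit g (parent –)
  visit m (parent g)
    visit l (parent m)
      l–m: parent, skip
    visit n (parent m)
      n–m: parent, skip
    visit h (parent m)
      visit e (parent h)
        e–h: parent, skip
      h–m: parent, skip
    m–g: parent, skip
  visit a (parent g)
    a–g: parent, skip
visit i (parent –)
  visit b (parent i)
    visit k (parent b)
      visit o (parent k)
        o–k: parent, skip
      visit f (parent k)
        f–k: parent, skip
        visit d (parent f)
          visit j (parent d)
            j–d: parent, skip
          d–f: parent, skip
      k–b: parent, skip
    b–i: parent, skip
visit c (parent –)
No non-parent visited neighbor found — the graph is a forest.

No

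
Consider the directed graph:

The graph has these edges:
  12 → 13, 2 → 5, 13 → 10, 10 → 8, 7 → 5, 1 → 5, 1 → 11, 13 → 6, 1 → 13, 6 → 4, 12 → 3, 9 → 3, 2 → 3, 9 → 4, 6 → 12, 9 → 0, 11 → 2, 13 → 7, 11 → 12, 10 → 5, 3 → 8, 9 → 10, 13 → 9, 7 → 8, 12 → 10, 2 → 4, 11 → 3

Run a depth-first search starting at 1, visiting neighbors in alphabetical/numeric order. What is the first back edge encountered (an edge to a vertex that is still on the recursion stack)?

DFS from 1 (visiting neighbors in alphabetical/numeric order); mark gray on enter, black on exit:
1 gray
  5 gray
  5 black
  11 gray
    2 gray
      3 gray
        8 gray
        8 black
      3 black
      4 gray
      4 black
      2→5: 5 black — skip
    2 black
    11→3: 3 black — skip
    12 gray
      12→3: 3 black — skip
      10 gray
        10→5: 5 black — skip
        10→8: 8 black — skip
      10 black
      13 gray
        6 gray
          6→4: 4 black — skip
          6→12: 12 is gray → back edge
First back edge: 6 → 12.

6→12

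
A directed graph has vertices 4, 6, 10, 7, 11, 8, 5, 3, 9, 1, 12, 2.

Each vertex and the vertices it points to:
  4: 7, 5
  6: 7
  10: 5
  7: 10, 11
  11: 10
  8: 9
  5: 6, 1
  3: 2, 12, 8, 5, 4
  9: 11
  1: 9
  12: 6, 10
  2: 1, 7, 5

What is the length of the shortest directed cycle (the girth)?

For each vertex v, BFS finds the shortest path from v back to v.
The shortest such closed walk is 7 → 10 → 5 → 6 → 7, length 4.

4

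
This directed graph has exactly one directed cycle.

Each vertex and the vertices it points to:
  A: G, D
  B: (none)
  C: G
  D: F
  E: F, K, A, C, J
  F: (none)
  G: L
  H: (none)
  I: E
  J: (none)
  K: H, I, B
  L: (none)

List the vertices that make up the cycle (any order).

E, I, K

DFS with gray/black marking from E:
E gray
  F gray
  F black
  K gray
    H gray
    H black
    I gray
      I→E: E is gray → back edge
Back edge closes the cycle E → K → I → E; its vertices are {E, I, K}.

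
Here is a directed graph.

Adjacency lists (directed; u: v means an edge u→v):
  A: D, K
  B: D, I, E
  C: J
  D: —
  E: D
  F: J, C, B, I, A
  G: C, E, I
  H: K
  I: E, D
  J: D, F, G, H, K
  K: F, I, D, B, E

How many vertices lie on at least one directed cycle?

A vertex is on a directed cycle iff it belongs to a strongly connected component of size ≥ 2 (or has a self-loop).
The vertices on cycles are {A, C, F, G, H, J, K} — 7 in total.

7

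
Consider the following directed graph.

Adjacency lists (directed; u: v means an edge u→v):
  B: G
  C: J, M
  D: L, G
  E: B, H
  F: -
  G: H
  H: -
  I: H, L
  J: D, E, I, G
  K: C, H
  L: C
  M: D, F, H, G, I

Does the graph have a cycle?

DFS with white/gray/black marking, starting from I:
I gray
  H gray
  H black
  L gray
    C gray
      J gray
        D gray
          D→L: L is gray → back edge
Back edge found, so a cycle exists: L → C → J → D → L.

Yes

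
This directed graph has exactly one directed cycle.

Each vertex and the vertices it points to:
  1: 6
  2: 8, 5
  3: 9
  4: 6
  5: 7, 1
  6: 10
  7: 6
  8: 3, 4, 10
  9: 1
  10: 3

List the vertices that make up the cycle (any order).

1, 3, 6, 9, 10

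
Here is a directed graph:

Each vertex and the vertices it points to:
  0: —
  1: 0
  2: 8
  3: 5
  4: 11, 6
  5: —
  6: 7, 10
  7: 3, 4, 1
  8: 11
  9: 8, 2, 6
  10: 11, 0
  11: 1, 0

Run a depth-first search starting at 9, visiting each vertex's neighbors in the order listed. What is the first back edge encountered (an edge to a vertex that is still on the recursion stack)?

4→6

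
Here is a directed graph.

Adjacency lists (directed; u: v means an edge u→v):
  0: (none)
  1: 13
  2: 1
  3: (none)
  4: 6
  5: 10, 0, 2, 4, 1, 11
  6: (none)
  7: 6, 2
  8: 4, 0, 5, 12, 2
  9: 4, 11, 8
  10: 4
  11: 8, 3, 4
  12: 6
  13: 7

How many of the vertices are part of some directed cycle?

A vertex is on a directed cycle iff it belongs to a strongly connected component of size ≥ 2 (or has a self-loop).
The vertices on cycles are {1, 2, 5, 7, 8, 11, 13} — 7 in total.

7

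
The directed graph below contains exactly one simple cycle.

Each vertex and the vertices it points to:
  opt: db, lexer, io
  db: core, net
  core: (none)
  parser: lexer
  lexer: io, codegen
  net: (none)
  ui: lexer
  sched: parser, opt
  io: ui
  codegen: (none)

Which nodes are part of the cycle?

io, ui, lexer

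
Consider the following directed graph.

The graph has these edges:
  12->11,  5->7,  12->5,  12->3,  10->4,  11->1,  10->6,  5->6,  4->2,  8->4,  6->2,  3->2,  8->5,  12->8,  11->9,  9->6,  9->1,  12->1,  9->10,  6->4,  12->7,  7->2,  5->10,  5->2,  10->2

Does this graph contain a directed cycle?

DFS with white/gray/black marking, starting from 9:
9 gray
  10 gray
    6 gray
      4 gray
        2 gray
        2 black
      4 black
      6→2: 2 black — skip
    6 black
    10→4: 4 black — skip
    10→2: 2 black — skip
  10 black
  1 gray
  1 black
  9→6: 6 black — skip
9 black
3 gray
  3→2: 2 black — skip
3 black
5 gray
  5→6: 6 black — skip
  5→2: 2 black — skip
  5→10: 10 black — skip
  7 gray
    7→2: 2 black — skip
  7 black
5 black
8 gray
  8→5: 5 black — skip
  8→4: 4 black — skip
8 black
11 gray
  11→1: 1 black — skip
  11→9: 9 black — skip
11 black
12 gray
  12→3: 3 black — skip
  12→5: 5 black — skip
  12→11: 11 black — skip
  12→7: 7 black — skip
  12→1: 1 black — skip
  12→8: 8 black — skip
12 black
Every edge goes to a white or black vertex — no back edge, so the graph is acyclic.

No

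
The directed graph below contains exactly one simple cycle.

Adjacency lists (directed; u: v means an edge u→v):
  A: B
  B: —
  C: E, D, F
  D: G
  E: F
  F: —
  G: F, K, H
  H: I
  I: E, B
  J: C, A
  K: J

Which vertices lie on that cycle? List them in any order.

C, D, G, J, K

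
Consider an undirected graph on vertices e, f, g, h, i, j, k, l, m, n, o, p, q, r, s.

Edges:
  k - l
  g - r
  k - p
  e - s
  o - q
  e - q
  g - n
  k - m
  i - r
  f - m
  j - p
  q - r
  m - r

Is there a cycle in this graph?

DFS, tracking each vertex's parent; an edge to a visited non-parent vertex closes a cycle.
Start from e:
visit e (parent –)
  visit s (parent e)
    s–e: parent, skip
  visit q (parent e)
    visit r (parent q)
      visit i (parent r)
        i–r: parent, skip
      visit m (parent r)
        visit f (parent m)
          f–m: parent, skip
        visit k (parent m)
          k–m: parent, skip
          visit l (parent k)
            l–k: parent, skip
          visit p (parent k)
            visit j (parent p)
              j–p: parent, skip
            p–k: parent, skip
        m–r: parent, skip
      visit g (parent r)
        g–r: parent, skip
        visit n (parent g)
          n–g: parent, skip
      r–q: parent, skip
    q–e: parent, skip
    visit o (parent q)
      o–q: parent, skip
visit h (parent –)
No non-parent visited neighbor found — the graph is a forest.

No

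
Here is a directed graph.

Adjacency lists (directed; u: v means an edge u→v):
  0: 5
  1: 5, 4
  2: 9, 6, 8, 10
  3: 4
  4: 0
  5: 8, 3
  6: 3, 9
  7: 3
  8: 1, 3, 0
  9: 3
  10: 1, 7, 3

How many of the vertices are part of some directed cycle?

6

A vertex is on a directed cycle iff it belongs to a strongly connected component of size ≥ 2 (or has a self-loop).
The vertices on cycles are {0, 1, 3, 4, 5, 8} — 6 in total.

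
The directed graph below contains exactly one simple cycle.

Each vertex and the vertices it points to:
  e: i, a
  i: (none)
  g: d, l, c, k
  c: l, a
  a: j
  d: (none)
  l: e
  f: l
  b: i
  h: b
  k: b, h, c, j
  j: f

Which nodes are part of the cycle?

DFS with gray/black marking from l:
l gray
  e gray
    i gray
    i black
    a gray
      j gray
        f gray
          f→l: l is gray → back edge
Back edge closes the cycle l → e → a → j → f → l; its vertices are {a, e, f, j, l}.

a, e, f, j, l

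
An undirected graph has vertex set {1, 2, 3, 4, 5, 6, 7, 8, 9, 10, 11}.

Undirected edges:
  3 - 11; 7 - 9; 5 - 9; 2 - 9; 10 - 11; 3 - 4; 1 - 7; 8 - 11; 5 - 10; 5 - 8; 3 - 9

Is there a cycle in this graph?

Yes

DFS, tracking each vertex's parent; an edge to a visited non-parent vertex closes a cycle.
Start from 1:
visit 1 (parent –)
  visit 7 (parent 1)
    7–1: parent, skip
    visit 9 (parent 7)
      visit 2 (parent 9)
        2–9: parent, skip
      visit 3 (parent 9)
        visit 4 (parent 3)
          4–3: parent, skip
        visit 11 (parent 3)
          11–3: parent, skip
          visit 10 (parent 11)
            10–11: parent, skip
            visit 5 (parent 10)
              5–10: parent, skip
              5–9: 9 visited and ≠ parent → cycle
Cycle: 9 – 3 – 11 – 10 – 5 – 9.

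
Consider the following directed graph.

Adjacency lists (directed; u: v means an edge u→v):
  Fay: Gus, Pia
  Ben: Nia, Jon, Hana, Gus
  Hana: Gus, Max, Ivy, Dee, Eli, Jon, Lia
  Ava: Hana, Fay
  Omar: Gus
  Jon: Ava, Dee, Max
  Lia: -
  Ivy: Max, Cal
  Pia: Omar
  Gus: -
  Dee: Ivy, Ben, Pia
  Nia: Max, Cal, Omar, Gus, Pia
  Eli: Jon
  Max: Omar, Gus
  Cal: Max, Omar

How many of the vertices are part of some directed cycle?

A vertex is on a directed cycle iff it belongs to a strongly connected component of size ≥ 2 (or has a self-loop).
The vertices on cycles are {Ava, Ben, Dee, Eli, Jon, Hana} — 6 in total.

6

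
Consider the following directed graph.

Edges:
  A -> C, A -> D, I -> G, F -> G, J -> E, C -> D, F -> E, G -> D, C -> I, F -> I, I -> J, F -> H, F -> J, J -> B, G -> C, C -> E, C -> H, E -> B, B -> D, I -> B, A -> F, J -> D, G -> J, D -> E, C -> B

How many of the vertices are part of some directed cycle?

6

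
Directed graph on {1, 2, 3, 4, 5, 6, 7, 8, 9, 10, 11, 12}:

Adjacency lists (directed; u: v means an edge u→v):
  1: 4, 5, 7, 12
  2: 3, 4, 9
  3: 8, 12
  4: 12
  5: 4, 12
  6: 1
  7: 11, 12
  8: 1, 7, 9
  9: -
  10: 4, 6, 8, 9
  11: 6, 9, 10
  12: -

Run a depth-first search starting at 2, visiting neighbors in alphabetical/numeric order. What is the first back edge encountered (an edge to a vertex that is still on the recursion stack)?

DFS from 2 (visiting neighbors in alphabetical/numeric order); mark gray on enter, black on exit:
2 gray
  3 gray
    8 gray
      1 gray
        4 gray
          12 gray
          12 black
        4 black
        5 gray
          5→4: 4 black — skip
          5→12: 12 black — skip
        5 black
        7 gray
          11 gray
            6 gray
              6→1: 1 is gray → back edge
First back edge: 6 → 1.

6->1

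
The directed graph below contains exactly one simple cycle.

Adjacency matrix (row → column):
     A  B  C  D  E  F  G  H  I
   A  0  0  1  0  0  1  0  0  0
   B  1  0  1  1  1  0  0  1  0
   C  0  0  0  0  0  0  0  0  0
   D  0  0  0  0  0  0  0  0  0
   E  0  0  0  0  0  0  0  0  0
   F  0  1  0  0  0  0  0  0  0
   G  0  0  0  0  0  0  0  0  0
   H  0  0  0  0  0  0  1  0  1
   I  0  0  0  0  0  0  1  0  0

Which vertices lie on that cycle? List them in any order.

DFS with gray/black marking from A:
A gray
  F gray
    B gray
      B→A: A is gray → back edge
Back edge closes the cycle A → F → B → A; its vertices are {A, B, F}.

A, B, F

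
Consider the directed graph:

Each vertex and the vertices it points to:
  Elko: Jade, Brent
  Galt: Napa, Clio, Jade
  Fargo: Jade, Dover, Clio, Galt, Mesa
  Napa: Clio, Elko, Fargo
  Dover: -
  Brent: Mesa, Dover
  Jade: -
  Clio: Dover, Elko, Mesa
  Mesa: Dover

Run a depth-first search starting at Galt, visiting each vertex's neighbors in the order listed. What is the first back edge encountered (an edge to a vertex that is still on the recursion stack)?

Fargo→Galt

DFS from Galt (visiting each vertex's neighbors in the order listed); mark gray on enter, black on exit:
Galt gray
  Napa gray
    Clio gray
      Dover gray
      Dover black
      Elko gray
        Jade gray
        Jade black
        Brent gray
          Mesa gray
            Mesa→Dover: Dover black — skip
          Mesa black
          Brent→Dover: Dover black — skip
        Brent black
      Elko black
      Clio→Mesa: Mesa black — skip
    Clio black
    Napa→Elko: Elko black — skip
    Fargo gray
      Fargo→Jade: Jade black — skip
      Fargo→Dover: Dover black — skip
      Fargo→Clio: Clio black — skip
      Fargo→Galt: Galt is gray → back edge
First back edge: Fargo → Galt.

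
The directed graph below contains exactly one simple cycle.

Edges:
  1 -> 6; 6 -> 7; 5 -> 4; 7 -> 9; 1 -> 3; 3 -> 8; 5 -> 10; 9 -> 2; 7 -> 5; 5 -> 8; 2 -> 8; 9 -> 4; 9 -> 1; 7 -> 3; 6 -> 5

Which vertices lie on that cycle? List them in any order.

1, 6, 7, 9

DFS with gray/black marking from 6:
6 gray
  7 gray
    5 gray
      8 gray
      8 black
      10 gray
      10 black
      4 gray
      4 black
    5 black
    3 gray
      3→8: 8 black — skip
    3 black
    9 gray
      1 gray
        1→6: 6 is gray → back edge
Back edge closes the cycle 6 → 7 → 9 → 1 → 6; its vertices are {1, 6, 7, 9}.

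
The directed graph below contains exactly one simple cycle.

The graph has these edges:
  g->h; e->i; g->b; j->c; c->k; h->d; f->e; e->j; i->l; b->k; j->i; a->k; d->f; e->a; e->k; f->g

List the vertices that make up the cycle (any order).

DFS with gray/black marking from f:
f gray
  e gray
    a gray
      k gray
      k black
    a black
    i gray
      l gray
      l black
    i black
    e→k: k black — skip
    j gray
      j→i: i black — skip
      c gray
        c→k: k black — skip
      c black
    j black
  e black
  g gray
    b gray
      b→k: k black — skip
    b black
    h gray
      d gray
        d→f: f is gray → back edge
Back edge closes the cycle f → g → h → d → f; its vertices are {d, f, g, h}.

d, f, g, h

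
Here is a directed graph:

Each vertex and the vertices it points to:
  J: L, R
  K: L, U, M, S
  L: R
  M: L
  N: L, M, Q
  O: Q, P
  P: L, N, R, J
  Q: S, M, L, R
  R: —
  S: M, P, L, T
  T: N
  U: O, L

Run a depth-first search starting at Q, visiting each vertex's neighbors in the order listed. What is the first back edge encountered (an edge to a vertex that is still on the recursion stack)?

DFS from Q (visiting each vertex's neighbors in the order listed); mark gray on enter, black on exit:
Q gray
  S gray
    M gray
      L gray
        R gray
        R black
      L black
    M black
    P gray
      P→L: L black — skip
      N gray
        N→L: L black — skip
        N→M: M black — skip
        N→Q: Q is gray → back edge
First back edge: N → Q.

N->Q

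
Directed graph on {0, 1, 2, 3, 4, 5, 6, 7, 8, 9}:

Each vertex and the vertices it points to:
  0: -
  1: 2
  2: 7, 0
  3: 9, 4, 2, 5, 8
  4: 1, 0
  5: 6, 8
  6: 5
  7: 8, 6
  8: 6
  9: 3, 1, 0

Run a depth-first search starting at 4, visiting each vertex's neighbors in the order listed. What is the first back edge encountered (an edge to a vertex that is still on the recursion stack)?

5->6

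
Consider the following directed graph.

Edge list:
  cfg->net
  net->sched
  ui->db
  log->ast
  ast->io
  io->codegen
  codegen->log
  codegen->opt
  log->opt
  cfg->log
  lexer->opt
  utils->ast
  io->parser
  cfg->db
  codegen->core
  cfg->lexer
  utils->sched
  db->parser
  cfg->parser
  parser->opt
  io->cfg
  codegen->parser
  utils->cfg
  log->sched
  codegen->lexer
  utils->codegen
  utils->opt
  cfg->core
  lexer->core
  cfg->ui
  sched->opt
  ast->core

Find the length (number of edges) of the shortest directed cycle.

4

For each vertex v, BFS finds the shortest path from v back to v.
The shortest such closed walk is cfg → log → ast → io → cfg, length 4.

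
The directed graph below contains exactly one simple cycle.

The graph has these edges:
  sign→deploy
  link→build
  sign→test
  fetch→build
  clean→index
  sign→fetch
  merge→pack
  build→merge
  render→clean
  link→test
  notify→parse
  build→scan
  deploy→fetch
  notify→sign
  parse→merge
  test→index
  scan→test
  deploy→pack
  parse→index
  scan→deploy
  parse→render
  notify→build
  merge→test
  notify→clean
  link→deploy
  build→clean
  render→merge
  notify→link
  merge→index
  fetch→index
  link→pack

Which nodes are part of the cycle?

DFS with gray/black marking from build:
build gray
  merge gray
    index gray
    index black
    pack gray
    pack black
    test gray
      test→index: index black — skip
    test black
  merge black
  clean gray
    clean→index: index black — skip
  clean black
  scan gray
    deploy gray
      fetch gray
        fetch→index: index black — skip
        fetch→build: build is gray → back edge
Back edge closes the cycle build → scan → deploy → fetch → build; its vertices are {scan, build, fetch, deploy}.

scan, build, fetch, deploy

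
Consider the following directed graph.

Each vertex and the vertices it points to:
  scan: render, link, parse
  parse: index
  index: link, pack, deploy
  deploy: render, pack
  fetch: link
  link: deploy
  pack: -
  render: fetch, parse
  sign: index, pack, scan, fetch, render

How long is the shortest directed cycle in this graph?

For each vertex v, BFS finds the shortest path from v back to v.
The shortest such closed walk is parse → index → deploy → render → parse, length 4.

4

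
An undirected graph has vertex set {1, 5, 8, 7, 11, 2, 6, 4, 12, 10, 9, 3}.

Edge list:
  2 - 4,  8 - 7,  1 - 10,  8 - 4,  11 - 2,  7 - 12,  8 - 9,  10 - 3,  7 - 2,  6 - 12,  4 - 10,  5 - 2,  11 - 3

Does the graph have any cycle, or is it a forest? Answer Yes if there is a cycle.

DFS, tracking each vertex's parent; an edge to a visited non-parent vertex closes a cycle.
Start from 12:
visit 12 (parent –)
  visit 7 (parent 12)
    7–12: parent, skip
    visit 2 (parent 7)
      visit 11 (parent 2)
        visit 3 (parent 11)
          3–11: parent, skip
          visit 10 (parent 3)
            10–3: parent, skip
            visit 4 (parent 10)
              4–10: parent, skip
              visit 8 (parent 4)
                visit 9 (parent 8)
                  9–8: parent, skip
                8–7: 7 visited and ≠ parent → cycle
Cycle: 7 – 2 – 11 – 3 – 10 – 4 – 8 – 7.

Yes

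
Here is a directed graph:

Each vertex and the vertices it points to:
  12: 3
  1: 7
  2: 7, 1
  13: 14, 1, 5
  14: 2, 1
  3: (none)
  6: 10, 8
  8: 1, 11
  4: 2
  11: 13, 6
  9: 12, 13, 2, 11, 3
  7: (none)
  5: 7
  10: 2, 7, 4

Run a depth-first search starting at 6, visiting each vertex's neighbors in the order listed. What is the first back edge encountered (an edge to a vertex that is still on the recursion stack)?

DFS from 6 (visiting each vertex's neighbors in the order listed); mark gray on enter, black on exit:
6 gray
  10 gray
    2 gray
      7 gray
      7 black
      1 gray
        1→7: 7 black — skip
      1 black
    2 black
    10→7: 7 black — skip
    4 gray
      4→2: 2 black — skip
    4 black
  10 black
  8 gray
    8→1: 1 black — skip
    11 gray
      13 gray
        14 gray
          14→2: 2 black — skip
          14→1: 1 black — skip
        14 black
        13→1: 1 black — skip
        5 gray
          5→7: 7 black — skip
        5 black
      13 black
      11→6: 6 is gray → back edge
First back edge: 11 → 6.

11→6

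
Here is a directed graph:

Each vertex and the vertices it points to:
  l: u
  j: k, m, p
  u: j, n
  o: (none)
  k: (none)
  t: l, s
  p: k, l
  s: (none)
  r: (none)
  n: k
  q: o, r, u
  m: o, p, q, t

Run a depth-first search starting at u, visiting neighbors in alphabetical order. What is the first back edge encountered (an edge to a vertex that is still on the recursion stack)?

l→u

DFS from u (visiting neighbors in alphabetical order); mark gray on enter, black on exit:
u gray
  j gray
    k gray
    k black
    m gray
      o gray
      o black
      p gray
        p→k: k black — skip
        l gray
          l→u: u is gray → back edge
First back edge: l → u.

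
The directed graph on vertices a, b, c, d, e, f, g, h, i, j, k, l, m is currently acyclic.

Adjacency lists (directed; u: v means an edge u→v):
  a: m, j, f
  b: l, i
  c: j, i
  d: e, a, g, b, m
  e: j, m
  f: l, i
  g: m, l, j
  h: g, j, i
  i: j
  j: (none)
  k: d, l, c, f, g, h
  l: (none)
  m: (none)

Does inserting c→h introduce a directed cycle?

Adding c→h creates a cycle iff h can already reach c.
Explore from h: no path reaches c. The graph stays acyclic.

No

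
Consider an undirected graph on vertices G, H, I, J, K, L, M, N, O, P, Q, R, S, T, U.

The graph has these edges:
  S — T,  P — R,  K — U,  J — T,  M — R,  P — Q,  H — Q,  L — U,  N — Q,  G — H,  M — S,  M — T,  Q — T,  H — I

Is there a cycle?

Yes

DFS, tracking each vertex's parent; an edge to a visited non-parent vertex closes a cycle.
Start from M:
visit M (parent –)
  visit S (parent M)
    S–M: parent, skip
    visit T (parent S)
      visit Q (parent T)
        visit H (parent Q)
          visit I (parent H)
            I–H: parent, skip
          H–Q: parent, skip
          visit G (parent H)
            G–H: parent, skip
        visit N (parent Q)
          N–Q: parent, skip
        visit P (parent Q)
          P–Q: parent, skip
          visit R (parent P)
            R–M: M visited and ≠ parent → cycle
Cycle: M – S – T – Q – P – R – M.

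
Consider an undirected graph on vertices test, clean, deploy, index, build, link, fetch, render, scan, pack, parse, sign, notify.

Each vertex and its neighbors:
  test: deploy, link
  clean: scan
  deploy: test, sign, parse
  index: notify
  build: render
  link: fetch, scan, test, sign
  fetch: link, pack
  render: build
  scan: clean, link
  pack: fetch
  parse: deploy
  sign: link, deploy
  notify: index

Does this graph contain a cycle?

Yes

DFS, tracking each vertex's parent; an edge to a visited non-parent vertex closes a cycle.
Start from sign:
visit sign (parent –)
  visit link (parent sign)
    visit fetch (parent link)
      fetch–link: parent, skip
      visit pack (parent fetch)
        pack–fetch: parent, skip
    visit scan (parent link)
      visit clean (parent scan)
        clean–scan: parent, skip
      scan–link: parent, skip
    visit test (parent link)
      visit deploy (parent test)
        deploy–test: parent, skip
        deploy–sign: sign visited and ≠ parent → cycle
Cycle: sign – link – test – deploy – sign.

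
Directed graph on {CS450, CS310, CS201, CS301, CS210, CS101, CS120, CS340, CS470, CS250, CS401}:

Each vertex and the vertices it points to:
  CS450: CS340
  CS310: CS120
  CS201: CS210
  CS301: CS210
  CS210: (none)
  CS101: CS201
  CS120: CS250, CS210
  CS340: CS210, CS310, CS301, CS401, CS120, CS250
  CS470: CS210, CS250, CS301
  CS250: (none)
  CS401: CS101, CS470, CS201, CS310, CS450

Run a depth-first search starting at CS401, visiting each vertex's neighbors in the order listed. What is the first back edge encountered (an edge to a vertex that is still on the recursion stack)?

CS340→CS401

DFS from CS401 (visiting each vertex's neighbors in the order listed); mark gray on enter, black on exit:
CS401 gray
  CS101 gray
    CS201 gray
      CS210 gray
      CS210 black
    CS201 black
  CS101 black
  CS470 gray
    CS470→CS210: CS210 black — skip
    CS250 gray
    CS250 black
    CS301 gray
      CS301→CS210: CS210 black — skip
    CS301 black
  CS470 black
  CS401→CS201: CS201 black — skip
  CS310 gray
    CS120 gray
      CS120→CS250: CS250 black — skip
      CS120→CS210: CS210 black — skip
    CS120 black
  CS310 black
  CS450 gray
    CS340 gray
      CS340→CS210: CS210 black — skip
      CS340→CS310: CS310 black — skip
      CS340→CS301: CS301 black — skip
      CS340→CS401: CS401 is gray → back edge
First back edge: CS340 → CS401.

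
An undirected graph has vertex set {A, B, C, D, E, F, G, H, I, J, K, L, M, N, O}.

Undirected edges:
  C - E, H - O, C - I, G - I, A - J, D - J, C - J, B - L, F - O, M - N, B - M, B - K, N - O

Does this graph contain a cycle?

DFS, tracking each vertex's parent; an edge to a visited non-parent vertex closes a cycle.
Start from I:
visit I (parent –)
  visit G (parent I)
    G–I: parent, skip
  visit C (parent I)
    visit J (parent C)
      visit D (parent J)
        D–J: parent, skip
      J–C: parent, skip
      visit A (parent J)
        A–J: parent, skip
    visit E (parent C)
      E–C: parent, skip
    C–I: parent, skip
visit B (parent –)
  visit K (parent B)
    K–B: parent, skip
  visit M (parent B)
    visit N (parent M)
      N–M: parent, skip
      visit O (parent N)
        O–N: parent, skip
        visit H (parent O)
          H–O: parent, skip
        visit F (parent O)
          F–O: parent, skip
    M–B: parent, skip
  visit L (parent B)
    L–B: parent, skip
No non-parent visited neighbor found — the graph is a forest.

No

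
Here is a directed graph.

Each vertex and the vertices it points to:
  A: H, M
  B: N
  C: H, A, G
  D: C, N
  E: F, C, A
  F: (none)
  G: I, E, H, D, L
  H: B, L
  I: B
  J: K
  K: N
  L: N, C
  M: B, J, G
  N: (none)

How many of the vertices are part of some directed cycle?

8

A vertex is on a directed cycle iff it belongs to a strongly connected component of size ≥ 2 (or has a self-loop).
The vertices on cycles are {A, C, D, E, G, H, L, M} — 8 in total.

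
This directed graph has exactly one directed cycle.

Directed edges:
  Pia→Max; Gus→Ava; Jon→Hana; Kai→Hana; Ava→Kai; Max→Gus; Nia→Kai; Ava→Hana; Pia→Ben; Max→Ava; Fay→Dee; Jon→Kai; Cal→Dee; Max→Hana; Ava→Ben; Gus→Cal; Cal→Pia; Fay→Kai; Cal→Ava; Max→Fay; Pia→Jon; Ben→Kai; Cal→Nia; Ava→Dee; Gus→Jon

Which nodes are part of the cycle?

DFS with gray/black marking from Max:
Max gray
  Ava gray
    Ben gray
      Kai gray
        Hana gray
        Hana black
      Kai black
    Ben black
    Dee gray
    Dee black
    Ava→Hana: Hana black — skip
    Ava→Kai: Kai black — skip
  Ava black
  Fay gray
    Fay→Dee: Dee black — skip
    Fay→Kai: Kai black — skip
  Fay black
  Gus gray
    Gus→Ava: Ava black — skip
    Cal gray
      Cal→Ava: Ava black — skip
      Cal→Dee: Dee black — skip
      Pia gray
        Pia→Max: Max is gray → back edge
Back edge closes the cycle Max → Gus → Cal → Pia → Max; its vertices are {Cal, Gus, Max, Pia}.

Cal, Gus, Max, Pia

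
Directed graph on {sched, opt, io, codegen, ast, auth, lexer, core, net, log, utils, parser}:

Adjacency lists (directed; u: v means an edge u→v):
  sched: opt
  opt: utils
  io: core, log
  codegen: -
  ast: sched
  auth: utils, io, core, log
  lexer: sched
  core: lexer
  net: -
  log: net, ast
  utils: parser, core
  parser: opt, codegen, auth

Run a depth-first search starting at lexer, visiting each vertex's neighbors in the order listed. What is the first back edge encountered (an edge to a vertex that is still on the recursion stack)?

parser→opt

DFS from lexer (visiting each vertex's neighbors in the order listed); mark gray on enter, black on exit:
lexer gray
  sched gray
    opt gray
      utils gray
        parser gray
          parser→opt: opt is gray → back edge
First back edge: parser → opt.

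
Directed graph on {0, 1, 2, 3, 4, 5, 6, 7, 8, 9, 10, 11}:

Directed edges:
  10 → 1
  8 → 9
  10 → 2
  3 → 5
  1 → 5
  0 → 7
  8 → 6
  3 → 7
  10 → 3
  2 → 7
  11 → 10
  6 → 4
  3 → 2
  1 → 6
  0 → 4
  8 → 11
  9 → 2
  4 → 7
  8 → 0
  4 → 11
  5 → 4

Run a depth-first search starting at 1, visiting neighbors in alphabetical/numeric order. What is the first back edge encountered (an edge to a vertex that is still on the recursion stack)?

10→1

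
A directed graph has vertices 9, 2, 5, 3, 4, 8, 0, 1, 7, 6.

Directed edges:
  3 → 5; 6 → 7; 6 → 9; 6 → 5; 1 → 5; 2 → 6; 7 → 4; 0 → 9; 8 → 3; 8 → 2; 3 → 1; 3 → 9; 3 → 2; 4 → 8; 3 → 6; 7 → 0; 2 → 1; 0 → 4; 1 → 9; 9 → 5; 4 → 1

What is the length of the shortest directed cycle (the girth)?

5

For each vertex v, BFS finds the shortest path from v back to v.
The shortest such closed walk is 7 → 4 → 8 → 3 → 6 → 7, length 5.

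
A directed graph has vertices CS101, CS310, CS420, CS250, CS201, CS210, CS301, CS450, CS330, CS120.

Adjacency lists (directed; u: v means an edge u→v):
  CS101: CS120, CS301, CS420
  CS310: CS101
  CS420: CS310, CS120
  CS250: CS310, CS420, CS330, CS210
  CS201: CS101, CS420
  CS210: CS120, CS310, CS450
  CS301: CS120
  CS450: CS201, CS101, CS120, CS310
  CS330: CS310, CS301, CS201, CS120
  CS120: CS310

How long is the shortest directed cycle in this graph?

For each vertex v, BFS finds the shortest path from v back to v.
The shortest such closed walk is CS101 → CS120 → CS310 → CS101, length 3.

3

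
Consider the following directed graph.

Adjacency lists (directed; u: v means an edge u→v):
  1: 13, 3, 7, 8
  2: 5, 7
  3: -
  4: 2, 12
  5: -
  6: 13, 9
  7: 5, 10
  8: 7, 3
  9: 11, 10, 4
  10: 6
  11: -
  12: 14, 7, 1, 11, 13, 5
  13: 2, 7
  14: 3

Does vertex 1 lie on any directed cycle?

Yes

1 is on a cycle iff 1 can reach itself via ≥1 edge.
1 → 7 → 10 → 6 → 9 → 4 → 12 → 1 — yes.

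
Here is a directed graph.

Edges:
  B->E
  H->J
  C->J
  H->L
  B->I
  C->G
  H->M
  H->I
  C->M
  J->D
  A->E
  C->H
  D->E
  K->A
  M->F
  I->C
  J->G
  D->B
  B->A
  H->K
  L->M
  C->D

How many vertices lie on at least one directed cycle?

6

A vertex is on a directed cycle iff it belongs to a strongly connected component of size ≥ 2 (or has a self-loop).
The vertices on cycles are {B, C, D, H, I, J} — 6 in total.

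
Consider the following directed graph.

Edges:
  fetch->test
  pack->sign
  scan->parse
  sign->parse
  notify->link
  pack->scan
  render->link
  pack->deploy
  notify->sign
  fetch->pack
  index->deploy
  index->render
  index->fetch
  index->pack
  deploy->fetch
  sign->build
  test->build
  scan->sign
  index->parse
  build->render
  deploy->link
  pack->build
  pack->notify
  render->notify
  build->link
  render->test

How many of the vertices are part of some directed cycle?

A vertex is on a directed cycle iff it belongs to a strongly connected component of size ≥ 2 (or has a self-loop).
The vertices on cycles are {pack, sign, test, build, fetch, deploy, notify, render} — 8 in total.

8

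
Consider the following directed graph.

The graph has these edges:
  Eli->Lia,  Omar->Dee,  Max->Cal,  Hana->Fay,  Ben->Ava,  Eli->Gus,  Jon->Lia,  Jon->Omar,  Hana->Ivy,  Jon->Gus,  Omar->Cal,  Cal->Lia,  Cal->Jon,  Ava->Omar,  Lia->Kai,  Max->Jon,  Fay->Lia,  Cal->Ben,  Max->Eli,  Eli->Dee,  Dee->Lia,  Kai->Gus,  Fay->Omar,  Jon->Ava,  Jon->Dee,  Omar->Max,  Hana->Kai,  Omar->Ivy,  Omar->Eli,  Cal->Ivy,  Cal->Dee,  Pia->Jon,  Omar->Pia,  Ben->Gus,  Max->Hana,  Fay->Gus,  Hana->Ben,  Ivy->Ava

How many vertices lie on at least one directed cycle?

10

A vertex is on a directed cycle iff it belongs to a strongly connected component of size ≥ 2 (or has a self-loop).
The vertices on cycles are {Ava, Ben, Cal, Fay, Ivy, Jon, Max, Pia, Hana, Omar} — 10 in total.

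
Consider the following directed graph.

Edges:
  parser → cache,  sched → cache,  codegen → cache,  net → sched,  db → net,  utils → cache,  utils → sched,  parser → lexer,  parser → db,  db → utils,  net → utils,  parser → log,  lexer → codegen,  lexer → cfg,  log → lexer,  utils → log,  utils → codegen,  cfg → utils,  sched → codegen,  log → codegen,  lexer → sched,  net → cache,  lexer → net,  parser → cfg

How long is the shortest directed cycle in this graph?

For each vertex v, BFS finds the shortest path from v back to v.
The shortest such closed walk is cfg → utils → log → lexer → cfg, length 4.

4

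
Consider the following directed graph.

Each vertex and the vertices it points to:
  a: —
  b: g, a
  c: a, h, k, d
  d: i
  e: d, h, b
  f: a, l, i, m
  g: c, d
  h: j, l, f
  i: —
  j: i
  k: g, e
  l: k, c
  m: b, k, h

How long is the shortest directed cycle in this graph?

For each vertex v, BFS finds the shortest path from v back to v.
The shortest such closed walk is m → h → f → m, length 3.

3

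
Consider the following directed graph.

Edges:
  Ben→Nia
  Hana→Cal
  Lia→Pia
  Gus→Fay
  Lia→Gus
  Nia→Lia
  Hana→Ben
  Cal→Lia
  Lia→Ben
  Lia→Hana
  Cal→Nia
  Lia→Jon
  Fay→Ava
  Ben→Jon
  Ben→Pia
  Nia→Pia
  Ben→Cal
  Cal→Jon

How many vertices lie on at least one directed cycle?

5

A vertex is on a directed cycle iff it belongs to a strongly connected component of size ≥ 2 (or has a self-loop).
The vertices on cycles are {Ben, Cal, Lia, Nia, Hana} — 5 in total.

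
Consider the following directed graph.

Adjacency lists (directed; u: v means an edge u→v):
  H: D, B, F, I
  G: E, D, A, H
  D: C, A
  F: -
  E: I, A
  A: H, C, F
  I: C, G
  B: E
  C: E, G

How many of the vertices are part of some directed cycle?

8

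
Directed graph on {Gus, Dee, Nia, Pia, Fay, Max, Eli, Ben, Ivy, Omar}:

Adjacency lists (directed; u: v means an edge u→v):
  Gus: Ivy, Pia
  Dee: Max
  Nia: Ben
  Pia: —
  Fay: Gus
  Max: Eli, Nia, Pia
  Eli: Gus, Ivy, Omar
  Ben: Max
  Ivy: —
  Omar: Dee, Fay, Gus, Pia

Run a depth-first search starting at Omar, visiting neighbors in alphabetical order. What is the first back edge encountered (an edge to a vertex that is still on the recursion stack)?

Eli->Omar

DFS from Omar (visiting neighbors in alphabetical order); mark gray on enter, black on exit:
Omar gray
  Dee gray
    Max gray
      Eli gray
        Gus gray
          Ivy gray
          Ivy black
          Pia gray
          Pia black
        Gus black
        Eli→Ivy: Ivy black — skip
        Eli→Omar: Omar is gray → back edge
First back edge: Eli → Omar.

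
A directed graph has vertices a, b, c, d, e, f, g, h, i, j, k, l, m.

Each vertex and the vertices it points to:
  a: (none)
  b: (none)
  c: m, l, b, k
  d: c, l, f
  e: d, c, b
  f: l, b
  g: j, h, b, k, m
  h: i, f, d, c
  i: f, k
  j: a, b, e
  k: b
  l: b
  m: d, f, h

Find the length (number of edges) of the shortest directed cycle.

For each vertex v, BFS finds the shortest path from v back to v.
The shortest such closed walk is h → c → m → h, length 3.

3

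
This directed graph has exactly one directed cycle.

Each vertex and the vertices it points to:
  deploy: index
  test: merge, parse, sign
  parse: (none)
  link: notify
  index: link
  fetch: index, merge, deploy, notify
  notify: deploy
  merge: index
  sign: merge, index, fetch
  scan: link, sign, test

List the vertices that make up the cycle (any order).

DFS with gray/black marking from notify:
notify gray
  deploy gray
    index gray
      link gray
        link→notify: notify is gray → back edge
Back edge closes the cycle notify → deploy → index → link → notify; its vertices are {link, index, deploy, notify}.

link, index, deploy, notify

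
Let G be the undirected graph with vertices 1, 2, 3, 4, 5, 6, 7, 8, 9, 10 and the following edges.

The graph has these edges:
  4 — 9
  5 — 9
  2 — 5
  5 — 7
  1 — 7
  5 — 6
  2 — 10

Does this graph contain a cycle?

DFS, tracking each vertex's parent; an edge to a visited non-parent vertex closes a cycle.
Start from 8:
visit 8 (parent –)
visit 1 (parent –)
  visit 7 (parent 1)
    7–1: parent, skip
    visit 5 (parent 7)
      visit 9 (parent 5)
        visit 4 (parent 9)
          4–9: parent, skip
        9–5: parent, skip
      5–7: parent, skip
      visit 2 (parent 5)
        2–5: parent, skip
        visit 10 (parent 2)
          10–2: parent, skip
      visit 6 (parent 5)
        6–5: parent, skip
visit 3 (parent –)
No non-parent visited neighbor found — the graph is a forest.

No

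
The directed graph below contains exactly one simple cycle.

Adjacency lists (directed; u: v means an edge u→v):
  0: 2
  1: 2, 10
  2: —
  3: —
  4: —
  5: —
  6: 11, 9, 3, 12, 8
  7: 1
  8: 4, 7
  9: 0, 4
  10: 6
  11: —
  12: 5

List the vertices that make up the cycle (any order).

DFS with gray/black marking from 6:
6 gray
  11 gray
  11 black
  9 gray
    0 gray
      2 gray
      2 black
    0 black
    4 gray
    4 black
  9 black
  3 gray
  3 black
  12 gray
    5 gray
    5 black
  12 black
  8 gray
    8→4: 4 black — skip
    7 gray
      1 gray
        1→2: 2 black — skip
        10 gray
          10→6: 6 is gray → back edge
Back edge closes the cycle 6 → 8 → 7 → 1 → 10 → 6; its vertices are {1, 6, 7, 8, 10}.

1, 6, 7, 8, 10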